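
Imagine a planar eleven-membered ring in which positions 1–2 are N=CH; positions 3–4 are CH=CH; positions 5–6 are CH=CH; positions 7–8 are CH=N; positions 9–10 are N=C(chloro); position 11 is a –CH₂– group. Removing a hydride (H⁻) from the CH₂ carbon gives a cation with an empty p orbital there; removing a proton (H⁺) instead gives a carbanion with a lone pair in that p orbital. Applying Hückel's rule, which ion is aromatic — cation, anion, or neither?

Both ions have a continuous loop of p orbitals — each ring atom is sp².
Cation: 5 × 2 + 0 = 10 π electrons → 4(2)+2, aromatic.
Anion: 5 × 2 + 2 = 12 π electrons → 4(3), antiaromatic.

The cation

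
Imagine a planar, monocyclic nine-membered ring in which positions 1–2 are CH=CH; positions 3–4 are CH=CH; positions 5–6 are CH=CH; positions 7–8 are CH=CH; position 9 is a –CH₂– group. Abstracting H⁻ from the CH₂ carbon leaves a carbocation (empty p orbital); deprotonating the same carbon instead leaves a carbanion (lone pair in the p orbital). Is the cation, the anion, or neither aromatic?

The anion

In both ions every ring atom is sp² and contributes a p orbital, so both rings are fully conjugated.
Cation: 4 × 2 + 0 = 8 π electrons → 4(2), antiaromatic.
Anion: 4 × 2 + 2 = 10 π electrons → 4(2)+2, aromatic.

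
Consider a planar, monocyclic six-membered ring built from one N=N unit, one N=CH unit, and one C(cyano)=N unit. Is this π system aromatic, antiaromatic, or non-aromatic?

Check conjugation: each doubly-bonded ring atom is sp² with one p-orbital electron; each =N– nitrogen is pyridine-type (lone pair in the sp² plane, one electron in the p orbital) — every position has a p orbital, so the cyclic π system is continuous.
π-electron count: 3 × 2 = 6 from the 3 double-bond units.
With 6 π electrons (n = 1), the Hückel 4n+2 condition holds.

Aromatic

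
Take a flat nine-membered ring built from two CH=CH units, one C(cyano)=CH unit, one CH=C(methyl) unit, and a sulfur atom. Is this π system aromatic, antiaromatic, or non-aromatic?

Every ring atom contributes a p orbital perpendicular to the ring (the double-bond atoms are sp², each contributing one p electron; the sulfur donates one lone pair from its p orbital), so the π system is cyclic and fully conjugated.
Counting π electrons: 4 × 2 = 8 from the double-bond units + 2 from the S atom = 10.
With 10 π electrons (n = 2), the Hückel 4n+2 condition holds.

Aromatic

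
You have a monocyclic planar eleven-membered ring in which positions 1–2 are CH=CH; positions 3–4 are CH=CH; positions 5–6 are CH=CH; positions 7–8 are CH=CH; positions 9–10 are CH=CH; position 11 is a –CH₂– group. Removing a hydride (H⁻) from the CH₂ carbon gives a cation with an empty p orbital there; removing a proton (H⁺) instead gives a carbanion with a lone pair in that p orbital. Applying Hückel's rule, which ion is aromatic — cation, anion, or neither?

The cation

Both ions have a continuous loop of p orbitals — each ring atom is sp².
Cation: 5 × 2 + 0 = 10 π electrons → 4(2)+2, aromatic.
Anion: 5 × 2 + 2 = 12 π electrons → 4(3), antiaromatic.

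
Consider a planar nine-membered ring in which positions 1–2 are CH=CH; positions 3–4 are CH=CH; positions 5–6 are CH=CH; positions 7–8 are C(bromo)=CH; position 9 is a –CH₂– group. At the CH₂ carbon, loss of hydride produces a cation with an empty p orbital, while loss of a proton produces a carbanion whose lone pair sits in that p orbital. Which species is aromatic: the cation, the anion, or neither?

The anion

In either ion the ring is fully conjugated: every atom, including the new sp² carbon, supplies a p orbital.
Cation: 4 × 2 + 0 = 8 π electrons → 4(2), antiaromatic.
Anion: 4 × 2 + 2 = 10 π electrons → 4(2)+2, aromatic.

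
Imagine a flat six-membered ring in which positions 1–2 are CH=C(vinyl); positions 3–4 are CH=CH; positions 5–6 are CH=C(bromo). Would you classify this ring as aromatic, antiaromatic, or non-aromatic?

Every ring atom contributes a p orbital perpendicular to the ring (the double-bond atoms are sp², each contributing one p electron), so the π system is cyclic and fully conjugated.
Adding the contributions, 3 × 2 = 6 from the 3 double-bond units.
That gives a 4n+2 count (6, n = 1).

Aromatic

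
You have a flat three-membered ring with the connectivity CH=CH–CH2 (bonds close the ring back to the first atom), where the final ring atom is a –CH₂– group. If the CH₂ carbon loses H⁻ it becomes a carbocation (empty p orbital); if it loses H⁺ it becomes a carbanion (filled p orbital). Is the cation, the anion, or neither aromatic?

In both ions every ring atom is sp² and contributes a p orbital, so both rings are fully conjugated.
Cation: 1 × 2 + 0 = 2 π electrons → 4(0)+2, aromatic.
Anion: 1 × 2 + 2 = 4 π electrons → 4(1), antiaromatic.

The cation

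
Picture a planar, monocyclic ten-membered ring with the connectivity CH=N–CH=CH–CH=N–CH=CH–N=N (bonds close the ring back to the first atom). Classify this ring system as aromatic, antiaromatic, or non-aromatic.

All ring atoms are sp² and supply a p orbital to the ring (the double-bond atoms are sp², each contributing one p electron; each sp² =N– keeps its lone pair in-plane and puts one electron into the π system); the conjugation is uninterrupted.
Counting π electrons: 5 × 2 = 10 from the 5 double-bond units.
Since 10 = 4·2 + 2, the ring meets the 4n+2 criterion.

Aromatic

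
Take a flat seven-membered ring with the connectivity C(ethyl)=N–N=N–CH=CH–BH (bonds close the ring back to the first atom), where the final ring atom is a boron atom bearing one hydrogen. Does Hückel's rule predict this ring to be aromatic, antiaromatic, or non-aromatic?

All ring atoms are sp² and supply a p orbital to the ring (every atom in a ring double bond is sp² and brings one electron to the p orbital; each =N– nitrogen is pyridine-type (lone pair in the sp² plane, one electron in the p orbital); the boron has an empty p orbital); the conjugation is uninterrupted.
Adding the contributions, 3 × 2 = 6 from the double-bond units + 0 from the BH atom = 6.
With 6 π electrons (n = 1), the Hückel 4n+2 condition holds.

Aromatic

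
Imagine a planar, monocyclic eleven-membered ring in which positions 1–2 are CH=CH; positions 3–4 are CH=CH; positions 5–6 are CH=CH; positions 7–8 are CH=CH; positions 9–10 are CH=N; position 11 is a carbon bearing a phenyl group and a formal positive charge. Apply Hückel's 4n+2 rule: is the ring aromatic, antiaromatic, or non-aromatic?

Every ring atom contributes a p orbital perpendicular to the ring (the double-bond atoms are sp², each contributing one p electron; the doubly-bonded nitrogens are pyridine-type — their lone pairs lie in the ring plane, leaving one electron in the p orbital; the carbocation has an empty p orbital), so the π system is cyclic and fully conjugated.
π-electron count: 5 × 2 = 10 from the double-bond units + 0 from the C(phenyl)(+) atom = 10.
10 = 4(2) + 2, which satisfies Hückel's 4n+2 rule.

Aromatic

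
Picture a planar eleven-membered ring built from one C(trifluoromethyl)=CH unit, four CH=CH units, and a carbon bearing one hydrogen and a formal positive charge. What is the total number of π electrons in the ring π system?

The p orbitals form a continuous loop: every atom in a ring double bond is sp² and brings one electron to the p orbital; the carbocation has an empty p orbital. The ring is fully conjugated.
Adding the contributions, 5 × 2 = 10 from the double-bond units + 0 from the CH(+) atom = 10.

10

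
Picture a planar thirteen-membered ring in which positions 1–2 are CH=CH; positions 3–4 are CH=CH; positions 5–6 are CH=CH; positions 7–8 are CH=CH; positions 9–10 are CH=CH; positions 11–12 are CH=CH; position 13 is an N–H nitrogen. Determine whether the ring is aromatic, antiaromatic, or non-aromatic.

All ring atoms are sp² and supply a p orbital to the ring (the double-bond atoms are sp², each contributing one p electron; the pyrrole-type nitrogen donates its lone pair from the p orbital); the conjugation is uninterrupted.
Adding the contributions, 6 × 2 = 12 from the double-bond units + 2 from the NH atom = 14.
That gives a 4n+2 count (14, n = 3).

Aromatic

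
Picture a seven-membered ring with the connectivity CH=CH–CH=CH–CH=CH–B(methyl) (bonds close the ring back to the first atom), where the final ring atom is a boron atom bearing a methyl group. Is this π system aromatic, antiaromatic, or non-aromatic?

The p orbitals form a continuous loop: the double-bond atoms are sp², each contributing one p electron; the boron has an empty p orbital. The ring is fully conjugated.
Counting π electrons: 3 × 2 = 6 from the double-bond units + 0 from the B(methyl) atom = 6.
With 6 π electrons (n = 1), the Hückel 4n+2 condition holds.

Aromatic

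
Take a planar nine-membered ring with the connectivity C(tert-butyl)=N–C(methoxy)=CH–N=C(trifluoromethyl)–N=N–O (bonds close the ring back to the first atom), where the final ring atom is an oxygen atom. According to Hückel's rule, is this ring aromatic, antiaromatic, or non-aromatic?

All ring atoms are sp² and supply a p orbital to the ring (every atom in a ring double bond is sp² and brings one electron to the p orbital; each =N– nitrogen is pyridine-type (lone pair in the sp² plane, one electron in the p orbital); the oxygen donates one lone pair from its p orbital); the conjugation is uninterrupted.
Counting π electrons: 4 × 2 = 8 from the double-bond units + 2 from the O atom = 10.
Since 10 = 4·2 + 2, the ring meets the 4n+2 criterion.

Aromatic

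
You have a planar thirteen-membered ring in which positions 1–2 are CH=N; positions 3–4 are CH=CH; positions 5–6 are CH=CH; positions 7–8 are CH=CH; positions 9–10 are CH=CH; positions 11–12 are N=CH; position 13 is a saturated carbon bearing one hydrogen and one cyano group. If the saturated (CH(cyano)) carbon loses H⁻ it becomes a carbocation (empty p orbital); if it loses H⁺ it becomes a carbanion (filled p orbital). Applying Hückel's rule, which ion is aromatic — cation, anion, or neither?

Both ions have a continuous loop of p orbitals — each ring atom is sp².
Cation: 6 × 2 + 0 = 12 π electrons → 4(3), antiaromatic.
Anion: 6 × 2 + 2 = 14 π electrons → 4(3)+2, aromatic.

The anion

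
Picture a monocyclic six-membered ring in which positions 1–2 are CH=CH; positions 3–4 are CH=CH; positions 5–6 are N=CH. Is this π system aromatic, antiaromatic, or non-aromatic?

All ring atoms are sp² and supply a p orbital to the ring (the double-bond atoms are sp², each contributing one p electron; each sp² =N– keeps its lone pair in-plane and puts one electron into the π system); the conjugation is uninterrupted.
Tallying contributions gives 3 × 2 = 6 from the 3 double-bond units.
With 6 π electrons (n = 1), the Hückel 4n+2 condition holds.

Aromatic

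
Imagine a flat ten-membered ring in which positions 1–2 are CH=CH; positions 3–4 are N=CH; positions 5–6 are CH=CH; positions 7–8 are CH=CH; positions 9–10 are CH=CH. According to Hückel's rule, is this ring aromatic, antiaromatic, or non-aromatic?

The p orbitals form a continuous loop: every atom in a ring double bond is sp² and brings one electron to the p orbital; each =N– nitrogen is pyridine-type (lone pair in the sp² plane, one electron in the p orbital). The ring is fully conjugated.
π-electron count: 5 × 2 = 10 from the 5 double-bond units.
With 10 π electrons (n = 2), the Hückel 4n+2 condition holds.

Aromatic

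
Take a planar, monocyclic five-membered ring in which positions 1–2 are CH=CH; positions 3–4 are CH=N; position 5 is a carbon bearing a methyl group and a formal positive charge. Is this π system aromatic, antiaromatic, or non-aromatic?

Every ring atom contributes a p orbital perpendicular to the ring (each doubly-bonded ring atom is sp² with one p-orbital electron; each =N– nitrogen is pyridine-type (lone pair in the sp² plane, one electron in the p orbital); the carbocation has an empty p orbital), so the π system is cyclic and fully conjugated.
Counting π electrons: 2 × 2 = 4 from the double-bond units + 0 from the C(methyl)(+) atom = 4.
With 4 = 4·1 π electrons, Hückel's rule classifies the planar ring as antiaromatic.

Antiaromatic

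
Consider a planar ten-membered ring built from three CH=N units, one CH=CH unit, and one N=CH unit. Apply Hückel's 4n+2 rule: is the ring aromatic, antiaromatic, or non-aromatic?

Aromatic

Check conjugation: each doubly-bonded ring atom is sp² with one p-orbital electron; each =N– nitrogen is pyridine-type (lone pair in the sp² plane, one electron in the p orbital) — every position has a p orbital, so the cyclic π system is continuous.
Adding the contributions, 5 × 2 = 10 from the 5 double-bond units.
With 10 π electrons (n = 2), the Hückel 4n+2 condition holds.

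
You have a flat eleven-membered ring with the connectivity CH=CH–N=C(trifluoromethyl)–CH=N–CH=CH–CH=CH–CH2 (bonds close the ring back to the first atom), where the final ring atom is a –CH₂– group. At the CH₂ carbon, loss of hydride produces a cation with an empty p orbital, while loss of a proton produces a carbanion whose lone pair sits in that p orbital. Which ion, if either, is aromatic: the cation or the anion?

In both ions every ring atom is sp² and contributes a p orbital, so both rings are fully conjugated.
Cation: 5 × 2 + 0 = 10 π electrons → 4(2)+2, aromatic.
Anion: 5 × 2 + 2 = 12 π electrons → 4(3), antiaromatic.

The cation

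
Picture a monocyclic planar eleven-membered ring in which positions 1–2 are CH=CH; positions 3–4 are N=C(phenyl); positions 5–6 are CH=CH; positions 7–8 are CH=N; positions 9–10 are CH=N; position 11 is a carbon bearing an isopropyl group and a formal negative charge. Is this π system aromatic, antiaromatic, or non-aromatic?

Antiaromatic

All ring atoms are sp² and supply a p orbital to the ring (the double-bond atoms are sp², each contributing one p electron; each =N– nitrogen is pyridine-type (lone pair in the sp² plane, one electron in the p orbital); the carbanion's lone pair occupies the p orbital); the conjugation is uninterrupted.
Adding the contributions, 5 × 2 = 10 from the double-bond units + 2 from the C(isopropyl)(-) atom = 12.
12 = 4(3); a planar, fully conjugated 4n system is antiaromatic.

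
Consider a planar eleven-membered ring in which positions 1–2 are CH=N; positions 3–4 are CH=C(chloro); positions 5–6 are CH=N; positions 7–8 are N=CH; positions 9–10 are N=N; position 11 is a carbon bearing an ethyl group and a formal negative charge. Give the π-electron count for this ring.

12

Check conjugation: every atom in a ring double bond is sp² and brings one electron to the p orbital; the doubly-bonded nitrogens are pyridine-type — their lone pairs lie in the ring plane, leaving one electron in the p orbital; the carbanion's lone pair occupies the p orbital — every position has a p orbital, so the cyclic π system is continuous.
π-electron count: 5 × 2 = 10 from the double-bond units + 2 from the C(ethyl)(-) atom = 12.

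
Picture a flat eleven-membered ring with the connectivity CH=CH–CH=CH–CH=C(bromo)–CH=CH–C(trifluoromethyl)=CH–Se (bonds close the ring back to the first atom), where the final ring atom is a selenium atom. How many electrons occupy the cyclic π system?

The p orbitals form a continuous loop: the double-bond atoms are sp², each contributing one p electron; the selenium donates one lone pair from its p orbital. The ring is fully conjugated.
Counting π electrons: 5 × 2 = 10 from the double-bond units + 2 from the Se atom = 12.

12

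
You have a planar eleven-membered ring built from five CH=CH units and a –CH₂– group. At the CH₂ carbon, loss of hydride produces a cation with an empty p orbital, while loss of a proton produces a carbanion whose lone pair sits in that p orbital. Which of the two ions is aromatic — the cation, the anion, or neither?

The cation

Both ions have a continuous loop of p orbitals — each ring atom is sp².
Cation: 5 × 2 + 0 = 10 π electrons → 4(2)+2, aromatic.
Anion: 5 × 2 + 2 = 12 π electrons → 4(3), antiaromatic.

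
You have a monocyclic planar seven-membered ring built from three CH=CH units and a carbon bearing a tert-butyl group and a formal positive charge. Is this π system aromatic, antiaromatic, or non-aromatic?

The p orbitals form a continuous loop: each doubly-bonded ring atom is sp² with one p-orbital electron; the carbocation has an empty p orbital. The ring is fully conjugated.
Tallying contributions gives 3 × 2 = 6 from the double-bond units + 0 from the C(tert-butyl)(+) atom = 6.
Since 6 = 4·1 + 2, the ring meets the 4n+2 criterion.

Aromatic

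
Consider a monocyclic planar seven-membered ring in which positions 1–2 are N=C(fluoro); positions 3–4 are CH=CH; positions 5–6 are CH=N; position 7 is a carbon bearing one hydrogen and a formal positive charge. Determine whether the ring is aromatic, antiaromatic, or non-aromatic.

All ring atoms are sp² and supply a p orbital to the ring (each doubly-bonded ring atom is sp² with one p-orbital electron; each =N– nitrogen is pyridine-type (lone pair in the sp² plane, one electron in the p orbital); the carbocation has an empty p orbital); the conjugation is uninterrupted.
Tallying contributions gives 3 × 2 = 6 from the double-bond units + 0 from the CH(+) atom = 6.
6 = 4(1) + 2, which satisfies Hückel's 4n+2 rule.

Aromatic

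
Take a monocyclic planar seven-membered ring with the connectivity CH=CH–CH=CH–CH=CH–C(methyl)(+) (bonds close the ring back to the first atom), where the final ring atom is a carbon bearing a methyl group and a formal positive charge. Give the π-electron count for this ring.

6

Check conjugation: each doubly-bonded ring atom is sp² with one p-orbital electron; the carbocation has an empty p orbital — every position has a p orbital, so the cyclic π system is continuous.
Tallying contributions gives 3 × 2 = 6 from the double-bond units + 0 from the C(methyl)(+) atom = 6.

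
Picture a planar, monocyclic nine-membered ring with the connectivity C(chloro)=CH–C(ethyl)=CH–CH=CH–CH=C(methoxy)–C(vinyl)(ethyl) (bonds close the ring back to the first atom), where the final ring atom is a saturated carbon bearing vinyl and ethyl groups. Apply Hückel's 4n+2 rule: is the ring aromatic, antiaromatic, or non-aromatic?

The C(vinyl)(ethyl) carbon is saturated: that saturated carbon is sp³ and has no p orbital in the ring π system. Conjugation is not continuous around the ring.
A ring that is not fully conjugated cannot be aromatic or antiaromatic regardless of its π-electron count.

Non-aromatic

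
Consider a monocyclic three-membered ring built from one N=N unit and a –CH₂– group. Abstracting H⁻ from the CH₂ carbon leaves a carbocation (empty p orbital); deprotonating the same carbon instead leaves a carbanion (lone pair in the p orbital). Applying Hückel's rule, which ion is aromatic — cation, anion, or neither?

In either ion the ring is fully conjugated: every atom, including the new sp² carbon, supplies a p orbital.
Cation: 1 × 2 + 0 = 2 π electrons → 4(0)+2, aromatic.
Anion: 1 × 2 + 2 = 4 π electrons → 4(1), antiaromatic.

The cation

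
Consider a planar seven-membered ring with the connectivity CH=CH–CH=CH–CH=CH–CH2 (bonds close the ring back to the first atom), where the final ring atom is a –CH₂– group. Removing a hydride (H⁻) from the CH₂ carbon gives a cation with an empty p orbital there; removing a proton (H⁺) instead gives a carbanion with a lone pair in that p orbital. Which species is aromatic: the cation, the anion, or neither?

The cation

Once that carbon is sp², every ring atom has a p orbital and both ions are fully conjugated.
Cation: 3 × 2 + 0 = 6 π electrons → 4(1)+2, aromatic.
Anion: 3 × 2 + 2 = 8 π electrons → 4(2), antiaromatic.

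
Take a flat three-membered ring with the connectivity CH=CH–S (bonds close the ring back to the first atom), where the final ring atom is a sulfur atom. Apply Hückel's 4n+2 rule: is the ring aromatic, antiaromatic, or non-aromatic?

The p orbitals form a continuous loop: each doubly-bonded ring atom is sp² with one p-orbital electron; the sulfur donates one lone pair from its p orbital. The ring is fully conjugated.
π-electron count: 1 × 2 = 2 from the double-bond unit + 2 from the S atom = 4.
4 is a 4n count (n = 1), so the planar conjugated ring is antiaromatic.

Antiaromatic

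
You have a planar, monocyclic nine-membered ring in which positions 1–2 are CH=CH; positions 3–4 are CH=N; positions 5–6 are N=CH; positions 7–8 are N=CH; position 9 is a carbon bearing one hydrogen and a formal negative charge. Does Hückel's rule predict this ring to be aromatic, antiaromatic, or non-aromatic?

Aromatic

The p orbitals form a continuous loop: the double-bond atoms are sp², each contributing one p electron; each =N– nitrogen is pyridine-type (lone pair in the sp² plane, one electron in the p orbital); the carbanion's lone pair occupies the p orbital. The ring is fully conjugated.
Tallying contributions gives 4 × 2 = 8 from the double-bond units + 2 from the CH(-) atom = 10.
That gives a 4n+2 count (10, n = 2).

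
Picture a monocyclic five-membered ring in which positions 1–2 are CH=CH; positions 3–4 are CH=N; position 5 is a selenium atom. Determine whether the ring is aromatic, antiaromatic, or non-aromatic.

Aromatic

Every ring atom contributes a p orbital perpendicular to the ring (the double-bond atoms are sp², each contributing one p electron; each =N– nitrogen is pyridine-type (lone pair in the sp² plane, one electron in the p orbital); the selenium donates one lone pair from its p orbital), so the π system is cyclic and fully conjugated.
Counting π electrons: 2 × 2 = 4 from the double-bond units + 2 from the Se atom = 6.
Since 6 = 4·1 + 2, the ring meets the 4n+2 criterion.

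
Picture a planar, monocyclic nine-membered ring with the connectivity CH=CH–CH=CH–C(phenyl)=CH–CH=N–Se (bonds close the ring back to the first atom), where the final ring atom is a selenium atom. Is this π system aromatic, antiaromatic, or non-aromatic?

Every ring atom contributes a p orbital perpendicular to the ring (every atom in a ring double bond is sp² and brings one electron to the p orbital; the doubly-bonded nitrogens are pyridine-type — their lone pairs lie in the ring plane, leaving one electron in the p orbital; the selenium donates one lone pair from its p orbital), so the π system is cyclic and fully conjugated.
Tallying contributions gives 4 × 2 = 8 from the double-bond units + 2 from the Se atom = 10.
10 = 4(2) + 2, which satisfies Hückel's 4n+2 rule.

Aromatic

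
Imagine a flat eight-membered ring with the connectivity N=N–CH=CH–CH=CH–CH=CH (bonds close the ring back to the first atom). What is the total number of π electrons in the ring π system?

The p orbitals form a continuous loop: every atom in a ring double bond is sp² and brings one electron to the p orbital; each sp² =N– keeps its lone pair in-plane and puts one electron into the π system. The ring is fully conjugated.
Adding the contributions, 4 × 2 = 8 from the 4 double-bond units.

8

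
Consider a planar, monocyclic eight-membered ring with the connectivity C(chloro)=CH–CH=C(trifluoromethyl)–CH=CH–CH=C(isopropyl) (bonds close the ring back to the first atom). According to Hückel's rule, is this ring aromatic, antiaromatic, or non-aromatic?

Antiaromatic

Check conjugation: every atom in a ring double bond is sp² and brings one electron to the p orbital — every position has a p orbital, so the cyclic π system is continuous.
Adding the contributions, 4 × 2 = 8 from the 4 double-bond units.
8 = 4(2); a planar, fully conjugated 4n system is antiaromatic.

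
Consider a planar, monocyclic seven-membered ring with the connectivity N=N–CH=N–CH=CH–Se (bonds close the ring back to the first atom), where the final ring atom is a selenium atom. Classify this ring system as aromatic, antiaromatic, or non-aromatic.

All ring atoms are sp² and supply a p orbital to the ring (every atom in a ring double bond is sp² and brings one electron to the p orbital; each =N– nitrogen is pyridine-type (lone pair in the sp² plane, one electron in the p orbital); the selenium donates one lone pair from its p orbital); the conjugation is uninterrupted.
Tallying contributions gives 3 × 2 = 6 from the double-bond units + 2 from the Se atom = 8.
8 is a 4n count (n = 2), so the planar conjugated ring is antiaromatic.

Antiaromatic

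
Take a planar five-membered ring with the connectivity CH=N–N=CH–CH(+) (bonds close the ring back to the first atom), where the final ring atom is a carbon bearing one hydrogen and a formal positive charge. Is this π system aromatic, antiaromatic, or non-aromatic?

Antiaromatic

Every ring atom contributes a p orbital perpendicular to the ring (every atom in a ring double bond is sp² and brings one electron to the p orbital; each =N– nitrogen is pyridine-type (lone pair in the sp² plane, one electron in the p orbital); the carbocation has an empty p orbital), so the π system is cyclic and fully conjugated.
Tallying contributions gives 2 × 2 = 4 from the double-bond units + 0 from the CH(+) atom = 4.
4 = 4(1); a planar, fully conjugated 4n system is antiaromatic.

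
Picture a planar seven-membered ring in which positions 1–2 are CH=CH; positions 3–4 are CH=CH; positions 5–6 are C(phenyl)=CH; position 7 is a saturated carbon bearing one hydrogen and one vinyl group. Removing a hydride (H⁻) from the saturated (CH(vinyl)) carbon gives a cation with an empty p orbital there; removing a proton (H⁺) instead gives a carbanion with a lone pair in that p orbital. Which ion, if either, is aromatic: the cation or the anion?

Both ions have a continuous loop of p orbitals — each ring atom is sp².
Cation: 3 × 2 + 0 = 6 π electrons → 4(1)+2, aromatic.
Anion: 3 × 2 + 2 = 8 π electrons → 4(2), antiaromatic.

The cation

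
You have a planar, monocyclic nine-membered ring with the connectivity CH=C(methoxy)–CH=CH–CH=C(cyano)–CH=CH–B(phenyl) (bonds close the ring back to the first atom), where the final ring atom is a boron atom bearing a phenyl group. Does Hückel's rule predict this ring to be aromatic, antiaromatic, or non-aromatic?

Every ring atom contributes a p orbital perpendicular to the ring (each doubly-bonded ring atom is sp² with one p-orbital electron; the boron has an empty p orbital), so the π system is cyclic and fully conjugated.
Tallying contributions gives 4 × 2 = 8 from the double-bond units + 0 from the B(phenyl) atom = 8.
A 4n π count (8, n = 2) in a planar conjugated ring means antiaromatic.

Antiaromatic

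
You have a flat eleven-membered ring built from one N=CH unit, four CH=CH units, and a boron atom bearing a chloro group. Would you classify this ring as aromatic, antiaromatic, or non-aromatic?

Aromatic

The p orbitals form a continuous loop: each doubly-bonded ring atom is sp² with one p-orbital electron; each =N– nitrogen is pyridine-type (lone pair in the sp² plane, one electron in the p orbital); the boron has an empty p orbital. The ring is fully conjugated.
Counting π electrons: 5 × 2 = 10 from the double-bond units + 0 from the B(chloro) atom = 10.
Since 10 = 4·2 + 2, the ring meets the 4n+2 criterion.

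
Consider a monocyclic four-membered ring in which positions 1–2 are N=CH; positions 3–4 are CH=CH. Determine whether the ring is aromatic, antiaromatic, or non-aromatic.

Every ring atom contributes a p orbital perpendicular to the ring (each doubly-bonded ring atom is sp² with one p-orbital electron; each =N– nitrogen is pyridine-type (lone pair in the sp² plane, one electron in the p orbital)), so the π system is cyclic and fully conjugated.
Tallying contributions gives 2 × 2 = 4 from the 2 double-bond units.
With 4 = 4·1 π electrons, Hückel's rule classifies the planar ring as antiaromatic.

Antiaromatic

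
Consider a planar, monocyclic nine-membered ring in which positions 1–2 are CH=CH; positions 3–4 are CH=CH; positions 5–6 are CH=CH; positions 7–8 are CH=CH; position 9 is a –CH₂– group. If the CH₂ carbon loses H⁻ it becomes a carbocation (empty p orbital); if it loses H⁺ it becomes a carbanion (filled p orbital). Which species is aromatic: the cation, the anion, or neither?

Once that carbon is sp², every ring atom has a p orbital and both ions are fully conjugated.
Cation: 4 × 2 + 0 = 8 π electrons → 4(2), antiaromatic.
Anion: 4 × 2 + 2 = 10 π electrons → 4(2)+2, aromatic.

The anion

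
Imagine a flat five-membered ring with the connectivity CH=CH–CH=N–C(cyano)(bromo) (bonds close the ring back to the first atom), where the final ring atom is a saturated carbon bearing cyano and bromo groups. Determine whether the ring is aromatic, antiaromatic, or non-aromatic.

Non-aromatic

The C(cyano)(bromo) position has four σ bonds — that saturated carbon is sp³ and has no p orbital in the ring π system — so the cyclic conjugation is interrupted.
A ring that is not fully conjugated cannot be aromatic or antiaromatic regardless of its π-electron count.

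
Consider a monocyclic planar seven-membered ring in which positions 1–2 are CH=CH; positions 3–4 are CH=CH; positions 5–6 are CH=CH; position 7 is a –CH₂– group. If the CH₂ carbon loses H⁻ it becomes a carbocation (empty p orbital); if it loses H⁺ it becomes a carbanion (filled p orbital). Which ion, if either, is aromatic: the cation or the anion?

Both ions have a continuous loop of p orbitals — each ring atom is sp².
Cation: 3 × 2 + 0 = 6 π electrons → 4(1)+2, aromatic.
Anion: 3 × 2 + 2 = 8 π electrons → 4(2), antiaromatic.

The cation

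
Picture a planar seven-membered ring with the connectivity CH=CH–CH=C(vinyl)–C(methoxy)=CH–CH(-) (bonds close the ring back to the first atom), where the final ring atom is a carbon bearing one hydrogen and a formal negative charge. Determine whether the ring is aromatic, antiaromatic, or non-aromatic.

Antiaromatic

Every ring atom contributes a p orbital perpendicular to the ring (each doubly-bonded ring atom is sp² with one p-orbital electron; the carbanion's lone pair occupies the p orbital), so the π system is cyclic and fully conjugated.
Counting π electrons: 3 × 2 = 6 from the double-bond units + 2 from the CH(-) atom = 8.
8 = 4(2); a planar, fully conjugated 4n system is antiaromatic.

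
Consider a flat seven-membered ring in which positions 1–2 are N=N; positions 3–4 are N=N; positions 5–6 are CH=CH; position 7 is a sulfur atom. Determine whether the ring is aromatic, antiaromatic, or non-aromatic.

Antiaromatic

All ring atoms are sp² and supply a p orbital to the ring (each doubly-bonded ring atom is sp² with one p-orbital electron; each =N– nitrogen is pyridine-type (lone pair in the sp² plane, one electron in the p orbital); the sulfur donates one lone pair from its p orbital); the conjugation is uninterrupted.
π-electron count: 3 × 2 = 6 from the double-bond units + 2 from the S atom = 8.
With 8 = 4·2 π electrons, Hückel's rule classifies the planar ring as antiaromatic.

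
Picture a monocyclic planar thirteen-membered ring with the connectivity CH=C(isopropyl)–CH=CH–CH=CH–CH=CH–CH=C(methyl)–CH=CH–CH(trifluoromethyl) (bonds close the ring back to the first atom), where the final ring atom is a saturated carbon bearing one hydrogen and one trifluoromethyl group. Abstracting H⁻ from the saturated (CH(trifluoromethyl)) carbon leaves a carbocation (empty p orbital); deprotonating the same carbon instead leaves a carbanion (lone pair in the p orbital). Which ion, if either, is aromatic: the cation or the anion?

The anion

Both ions have a continuous loop of p orbitals — each ring atom is sp².
Cation: 6 × 2 + 0 = 12 π electrons → 4(3), antiaromatic.
Anion: 6 × 2 + 2 = 14 π electrons → 4(3)+2, aromatic.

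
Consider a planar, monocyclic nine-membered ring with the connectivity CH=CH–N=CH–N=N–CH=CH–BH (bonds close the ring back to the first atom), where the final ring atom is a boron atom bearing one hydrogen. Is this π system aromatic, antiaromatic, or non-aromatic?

Every ring atom contributes a p orbital perpendicular to the ring (every atom in a ring double bond is sp² and brings one electron to the p orbital; the doubly-bonded nitrogens are pyridine-type — their lone pairs lie in the ring plane, leaving one electron in the p orbital; the boron has an empty p orbital), so the π system is cyclic and fully conjugated.
Counting π electrons: 4 × 2 = 8 from the double-bond units + 0 from the BH atom = 8.
A 4n π count (8, n = 2) in a planar conjugated ring means antiaromatic.

Antiaromatic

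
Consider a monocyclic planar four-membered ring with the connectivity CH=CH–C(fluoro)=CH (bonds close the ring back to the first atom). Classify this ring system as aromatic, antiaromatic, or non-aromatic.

Every ring atom contributes a p orbital perpendicular to the ring (each doubly-bonded ring atom is sp² with one p-orbital electron), so the π system is cyclic and fully conjugated.
π-electron count: 2 × 2 = 4 from the 2 double-bond units.
With 4 = 4·1 π electrons, Hückel's rule classifies the planar ring as antiaromatic.

Antiaromatic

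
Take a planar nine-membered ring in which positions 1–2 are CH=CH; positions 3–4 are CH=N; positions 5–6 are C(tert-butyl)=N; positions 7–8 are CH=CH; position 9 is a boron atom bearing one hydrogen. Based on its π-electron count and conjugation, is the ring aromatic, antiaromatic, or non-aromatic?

The p orbitals form a continuous loop: each doubly-bonded ring atom is sp² with one p-orbital electron; each sp² =N– keeps its lone pair in-plane and puts one electron into the π system; the boron has an empty p orbital. The ring is fully conjugated.
π-electron count: 4 × 2 = 8 from the double-bond units + 0 from the BH atom = 8.
A 4n π count (8, n = 2) in a planar conjugated ring means antiaromatic.

Antiaromatic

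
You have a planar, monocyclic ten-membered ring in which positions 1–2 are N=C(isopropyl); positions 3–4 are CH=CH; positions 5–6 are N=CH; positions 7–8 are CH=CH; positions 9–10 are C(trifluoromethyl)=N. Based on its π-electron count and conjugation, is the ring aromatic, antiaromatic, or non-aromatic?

All ring atoms are sp² and supply a p orbital to the ring (the double-bond atoms are sp², each contributing one p electron; the doubly-bonded nitrogens are pyridine-type — their lone pairs lie in the ring plane, leaving one electron in the p orbital); the conjugation is uninterrupted.
Tallying contributions gives 5 × 2 = 10 from the 5 double-bond units.
That gives a 4n+2 count (10, n = 2).

Aromatic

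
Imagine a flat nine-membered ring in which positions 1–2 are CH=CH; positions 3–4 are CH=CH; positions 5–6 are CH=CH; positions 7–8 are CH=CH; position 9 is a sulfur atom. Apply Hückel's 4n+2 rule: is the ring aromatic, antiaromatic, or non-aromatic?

The p orbitals form a continuous loop: every atom in a ring double bond is sp² and brings one electron to the p orbital; the sulfur donates one lone pair from its p orbital. The ring is fully conjugated.
π-electron count: 4 × 2 = 8 from the double-bond units + 2 from the S atom = 10.
That gives a 4n+2 count (10, n = 2).

Aromatic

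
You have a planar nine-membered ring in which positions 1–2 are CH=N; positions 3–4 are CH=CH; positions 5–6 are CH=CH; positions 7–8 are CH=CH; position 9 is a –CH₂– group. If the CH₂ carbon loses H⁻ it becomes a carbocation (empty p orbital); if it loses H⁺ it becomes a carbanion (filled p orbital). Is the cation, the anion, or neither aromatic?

The anion

Both ions have a continuous loop of p orbitals — each ring atom is sp².
Cation: 4 × 2 + 0 = 8 π electrons → 4(2), antiaromatic.
Anion: 4 × 2 + 2 = 10 π electrons → 4(2)+2, aromatic.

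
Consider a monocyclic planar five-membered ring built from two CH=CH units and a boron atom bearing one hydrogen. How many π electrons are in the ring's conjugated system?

4

Check conjugation: the double-bond atoms are sp², each contributing one p electron; the boron has an empty p orbital — every position has a p orbital, so the cyclic π system is continuous.
Adding the contributions, 2 × 2 = 4 from the double-bond units + 0 from the BH atom = 4.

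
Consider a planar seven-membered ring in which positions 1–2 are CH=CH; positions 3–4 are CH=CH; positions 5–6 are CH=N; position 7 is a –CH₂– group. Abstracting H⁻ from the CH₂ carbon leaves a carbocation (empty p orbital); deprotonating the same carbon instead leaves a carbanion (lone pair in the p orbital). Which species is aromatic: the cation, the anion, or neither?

The cation

In both ions every ring atom is sp² and contributes a p orbital, so both rings are fully conjugated.
Cation: 3 × 2 + 0 = 6 π electrons → 4(1)+2, aromatic.
Anion: 3 × 2 + 2 = 8 π electrons → 4(2), antiaromatic.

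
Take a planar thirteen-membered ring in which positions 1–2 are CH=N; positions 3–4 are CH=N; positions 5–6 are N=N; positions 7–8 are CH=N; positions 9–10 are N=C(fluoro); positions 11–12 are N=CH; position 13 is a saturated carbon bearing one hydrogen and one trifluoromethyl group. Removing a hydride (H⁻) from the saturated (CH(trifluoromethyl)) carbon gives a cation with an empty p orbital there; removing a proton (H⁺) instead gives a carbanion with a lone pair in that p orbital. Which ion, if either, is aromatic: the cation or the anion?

Both ions have a continuous loop of p orbitals — each ring atom is sp².
Cation: 6 × 2 + 0 = 12 π electrons → 4(3), antiaromatic.
Anion: 6 × 2 + 2 = 14 π electrons → 4(3)+2, aromatic.

The anion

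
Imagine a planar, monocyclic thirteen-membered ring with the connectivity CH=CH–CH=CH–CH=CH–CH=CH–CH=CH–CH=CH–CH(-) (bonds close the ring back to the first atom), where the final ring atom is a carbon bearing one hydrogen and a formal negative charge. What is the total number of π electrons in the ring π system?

14

Every ring atom contributes a p orbital perpendicular to the ring (every atom in a ring double bond is sp² and brings one electron to the p orbital; the carbanion's lone pair occupies the p orbital), so the π system is cyclic and fully conjugated.
π-electron count: 6 × 2 = 12 from the double-bond units + 2 from the CH(-) atom = 14.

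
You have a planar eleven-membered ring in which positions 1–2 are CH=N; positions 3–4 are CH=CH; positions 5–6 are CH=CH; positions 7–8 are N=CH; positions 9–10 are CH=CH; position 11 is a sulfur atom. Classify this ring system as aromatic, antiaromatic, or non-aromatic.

Antiaromatic

The p orbitals form a continuous loop: the double-bond atoms are sp², each contributing one p electron; the doubly-bonded nitrogens are pyridine-type — their lone pairs lie in the ring plane, leaving one electron in the p orbital; the sulfur donates one lone pair from its p orbital. The ring is fully conjugated.
Counting π electrons: 5 × 2 = 10 from the double-bond units + 2 from the S atom = 12.
12 is a 4n count (n = 3), so the planar conjugated ring is antiaromatic.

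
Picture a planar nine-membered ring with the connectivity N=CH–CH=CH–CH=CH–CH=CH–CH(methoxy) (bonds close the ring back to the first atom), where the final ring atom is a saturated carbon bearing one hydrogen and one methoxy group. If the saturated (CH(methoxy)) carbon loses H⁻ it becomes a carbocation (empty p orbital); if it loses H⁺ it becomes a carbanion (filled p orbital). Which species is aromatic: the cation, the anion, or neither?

The anion

Once that carbon is sp², every ring atom has a p orbital and both ions are fully conjugated.
Cation: 4 × 2 + 0 = 8 π electrons → 4(2), antiaromatic.
Anion: 4 × 2 + 2 = 10 π electrons → 4(2)+2, aromatic.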